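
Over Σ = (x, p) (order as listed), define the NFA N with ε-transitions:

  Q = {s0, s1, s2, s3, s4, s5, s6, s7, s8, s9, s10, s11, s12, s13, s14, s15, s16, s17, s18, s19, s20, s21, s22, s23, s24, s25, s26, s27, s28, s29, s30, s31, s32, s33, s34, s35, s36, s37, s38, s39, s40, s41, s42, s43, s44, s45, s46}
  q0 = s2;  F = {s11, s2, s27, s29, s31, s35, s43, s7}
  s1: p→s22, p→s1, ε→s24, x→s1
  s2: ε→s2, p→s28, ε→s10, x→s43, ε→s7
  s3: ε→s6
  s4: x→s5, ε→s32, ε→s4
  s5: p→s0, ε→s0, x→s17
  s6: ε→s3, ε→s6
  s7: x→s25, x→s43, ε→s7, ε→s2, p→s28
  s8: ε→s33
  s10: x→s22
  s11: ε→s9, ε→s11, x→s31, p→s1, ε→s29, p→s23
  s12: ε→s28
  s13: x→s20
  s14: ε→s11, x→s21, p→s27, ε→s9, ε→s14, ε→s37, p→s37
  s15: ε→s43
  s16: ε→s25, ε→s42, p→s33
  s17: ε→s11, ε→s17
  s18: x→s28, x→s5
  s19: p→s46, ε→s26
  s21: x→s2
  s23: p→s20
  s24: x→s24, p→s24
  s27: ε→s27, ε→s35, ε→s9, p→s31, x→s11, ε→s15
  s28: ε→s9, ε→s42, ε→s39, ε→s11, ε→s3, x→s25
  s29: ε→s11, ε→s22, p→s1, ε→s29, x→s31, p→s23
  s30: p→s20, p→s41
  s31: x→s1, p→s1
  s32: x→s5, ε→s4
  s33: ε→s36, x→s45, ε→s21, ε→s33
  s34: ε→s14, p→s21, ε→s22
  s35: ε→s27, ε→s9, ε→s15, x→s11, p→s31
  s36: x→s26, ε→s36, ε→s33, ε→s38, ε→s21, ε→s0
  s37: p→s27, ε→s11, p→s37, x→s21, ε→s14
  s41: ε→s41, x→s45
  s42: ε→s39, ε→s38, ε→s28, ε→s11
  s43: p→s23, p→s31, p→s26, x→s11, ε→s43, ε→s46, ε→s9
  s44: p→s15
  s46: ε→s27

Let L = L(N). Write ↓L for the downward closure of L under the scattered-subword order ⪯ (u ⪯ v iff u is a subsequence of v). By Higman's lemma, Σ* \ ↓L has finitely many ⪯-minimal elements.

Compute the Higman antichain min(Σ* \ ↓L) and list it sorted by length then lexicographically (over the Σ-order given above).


|Q|=47, |F|=8, |δ|=116 (64 ε).
min D↑ (5 st, q0=0, F={4}): 0:x→1,p→2 1:x→2,p→3 2:x→3,p→4 3:x→4,p→4 4:x→4,p→4 [Hopcroft].
'pp': run [25, 17, 5] end={s1,s20,s22,s23,s24} — reject; 2/2 single-dels accept.
'xxp': run [25, 16, 9, 5] end={s1,s20,s22,s23,s24} rej; 3/3 deletions ∈↓L.
'xpx': |S_i|=[25, 16, 7, 3] end={s1,s22,s24} rej; 3/3 del acc.
'pxx': |S_i|=[25, 17, 5, 3] end={s1,s22,s24} — reject; 3/3 single-dels accept.
'xxxx': |S_i|=[25, 16, 9, 4, 3] end={s1,s22,s24} ∉↓L; 4/4 del acc.
5 minimals (antichain).

Antichain: [pp, xxp, xpx, pxx, xxxx].


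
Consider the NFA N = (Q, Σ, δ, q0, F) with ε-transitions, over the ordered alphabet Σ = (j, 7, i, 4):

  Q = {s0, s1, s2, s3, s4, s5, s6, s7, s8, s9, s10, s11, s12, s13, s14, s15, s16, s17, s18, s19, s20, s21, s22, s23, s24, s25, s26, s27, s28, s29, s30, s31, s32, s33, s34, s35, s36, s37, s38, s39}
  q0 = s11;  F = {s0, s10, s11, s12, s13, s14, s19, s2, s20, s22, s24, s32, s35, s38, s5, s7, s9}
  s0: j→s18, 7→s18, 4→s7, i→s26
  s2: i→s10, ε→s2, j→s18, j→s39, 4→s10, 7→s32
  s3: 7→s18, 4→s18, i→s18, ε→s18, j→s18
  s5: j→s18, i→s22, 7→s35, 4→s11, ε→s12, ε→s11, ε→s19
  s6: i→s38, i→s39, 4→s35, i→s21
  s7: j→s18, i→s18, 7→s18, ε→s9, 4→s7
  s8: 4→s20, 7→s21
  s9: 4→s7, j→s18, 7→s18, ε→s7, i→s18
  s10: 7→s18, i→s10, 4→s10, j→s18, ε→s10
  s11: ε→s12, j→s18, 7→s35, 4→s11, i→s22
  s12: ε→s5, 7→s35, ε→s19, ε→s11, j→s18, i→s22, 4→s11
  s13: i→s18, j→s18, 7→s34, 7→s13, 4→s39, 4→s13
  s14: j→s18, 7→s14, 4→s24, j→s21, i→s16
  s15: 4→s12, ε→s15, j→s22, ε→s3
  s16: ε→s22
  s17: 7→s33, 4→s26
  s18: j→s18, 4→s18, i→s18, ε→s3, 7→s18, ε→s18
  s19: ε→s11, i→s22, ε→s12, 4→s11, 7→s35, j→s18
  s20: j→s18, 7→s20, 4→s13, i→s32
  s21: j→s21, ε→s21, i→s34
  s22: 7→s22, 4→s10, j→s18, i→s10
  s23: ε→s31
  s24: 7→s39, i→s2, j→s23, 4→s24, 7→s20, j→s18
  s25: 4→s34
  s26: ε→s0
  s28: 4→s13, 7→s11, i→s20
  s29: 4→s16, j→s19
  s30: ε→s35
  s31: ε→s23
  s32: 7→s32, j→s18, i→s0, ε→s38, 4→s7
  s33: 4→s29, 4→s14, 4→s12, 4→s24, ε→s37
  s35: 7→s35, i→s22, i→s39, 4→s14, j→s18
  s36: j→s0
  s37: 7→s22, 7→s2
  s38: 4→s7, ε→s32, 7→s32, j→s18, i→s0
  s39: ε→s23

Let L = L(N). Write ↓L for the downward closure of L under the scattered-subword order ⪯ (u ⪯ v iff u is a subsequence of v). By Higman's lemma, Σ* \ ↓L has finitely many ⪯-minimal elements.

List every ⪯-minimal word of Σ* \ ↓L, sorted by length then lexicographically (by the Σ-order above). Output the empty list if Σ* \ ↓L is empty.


|Q|=40, |F|=17, |δ|=136 (28 ε).
min D↑ (13 st, q0=0, F={1}): 0:j→1,7→2,i→3,4→0 1:j→1,7→1,i→1,4→1 2:j→1,7→2,i→3,4→4 3:j→1,7→3,i→5,4→5 4:j→1,7→4,i→3,4→6 5:j→1,7→1,i→5,4→5 6:j→1,7→7,i→8,4→6 7:j→1,7→7,i→9,4→10 8:j→1,7→9,i→5,4→5 9:j→1,7→9,i→11,4→12 10:j→1,7→10,i→1,4→10 11:j→1,7→1,i→11,4→12 12:j→1,7→1,i→1,4→12 [Hopcroft].
'j': |S_i|=[26, 7] end={s18,s21,s23,s3,s31,s34,s39} ∉↓L; 1/1 single-dels accept.
'ii7': |S_i|=[26, 16, 7, 2] end={s18,s3} — reject; 3/3 single-dels accept.
'i47': run [26, 16, 5, 2] end={s18,s3} ∉↓L; 3/3 deletions ∈↓L.
'74474i': N↓-sim [26, 22, 21, 17, 14, 9, 2] end={s18,s3} rej; 6/6 deletions ∈↓L.
4 words, ⪯-incomp.

A = [j, ii7, i47, 74474i].


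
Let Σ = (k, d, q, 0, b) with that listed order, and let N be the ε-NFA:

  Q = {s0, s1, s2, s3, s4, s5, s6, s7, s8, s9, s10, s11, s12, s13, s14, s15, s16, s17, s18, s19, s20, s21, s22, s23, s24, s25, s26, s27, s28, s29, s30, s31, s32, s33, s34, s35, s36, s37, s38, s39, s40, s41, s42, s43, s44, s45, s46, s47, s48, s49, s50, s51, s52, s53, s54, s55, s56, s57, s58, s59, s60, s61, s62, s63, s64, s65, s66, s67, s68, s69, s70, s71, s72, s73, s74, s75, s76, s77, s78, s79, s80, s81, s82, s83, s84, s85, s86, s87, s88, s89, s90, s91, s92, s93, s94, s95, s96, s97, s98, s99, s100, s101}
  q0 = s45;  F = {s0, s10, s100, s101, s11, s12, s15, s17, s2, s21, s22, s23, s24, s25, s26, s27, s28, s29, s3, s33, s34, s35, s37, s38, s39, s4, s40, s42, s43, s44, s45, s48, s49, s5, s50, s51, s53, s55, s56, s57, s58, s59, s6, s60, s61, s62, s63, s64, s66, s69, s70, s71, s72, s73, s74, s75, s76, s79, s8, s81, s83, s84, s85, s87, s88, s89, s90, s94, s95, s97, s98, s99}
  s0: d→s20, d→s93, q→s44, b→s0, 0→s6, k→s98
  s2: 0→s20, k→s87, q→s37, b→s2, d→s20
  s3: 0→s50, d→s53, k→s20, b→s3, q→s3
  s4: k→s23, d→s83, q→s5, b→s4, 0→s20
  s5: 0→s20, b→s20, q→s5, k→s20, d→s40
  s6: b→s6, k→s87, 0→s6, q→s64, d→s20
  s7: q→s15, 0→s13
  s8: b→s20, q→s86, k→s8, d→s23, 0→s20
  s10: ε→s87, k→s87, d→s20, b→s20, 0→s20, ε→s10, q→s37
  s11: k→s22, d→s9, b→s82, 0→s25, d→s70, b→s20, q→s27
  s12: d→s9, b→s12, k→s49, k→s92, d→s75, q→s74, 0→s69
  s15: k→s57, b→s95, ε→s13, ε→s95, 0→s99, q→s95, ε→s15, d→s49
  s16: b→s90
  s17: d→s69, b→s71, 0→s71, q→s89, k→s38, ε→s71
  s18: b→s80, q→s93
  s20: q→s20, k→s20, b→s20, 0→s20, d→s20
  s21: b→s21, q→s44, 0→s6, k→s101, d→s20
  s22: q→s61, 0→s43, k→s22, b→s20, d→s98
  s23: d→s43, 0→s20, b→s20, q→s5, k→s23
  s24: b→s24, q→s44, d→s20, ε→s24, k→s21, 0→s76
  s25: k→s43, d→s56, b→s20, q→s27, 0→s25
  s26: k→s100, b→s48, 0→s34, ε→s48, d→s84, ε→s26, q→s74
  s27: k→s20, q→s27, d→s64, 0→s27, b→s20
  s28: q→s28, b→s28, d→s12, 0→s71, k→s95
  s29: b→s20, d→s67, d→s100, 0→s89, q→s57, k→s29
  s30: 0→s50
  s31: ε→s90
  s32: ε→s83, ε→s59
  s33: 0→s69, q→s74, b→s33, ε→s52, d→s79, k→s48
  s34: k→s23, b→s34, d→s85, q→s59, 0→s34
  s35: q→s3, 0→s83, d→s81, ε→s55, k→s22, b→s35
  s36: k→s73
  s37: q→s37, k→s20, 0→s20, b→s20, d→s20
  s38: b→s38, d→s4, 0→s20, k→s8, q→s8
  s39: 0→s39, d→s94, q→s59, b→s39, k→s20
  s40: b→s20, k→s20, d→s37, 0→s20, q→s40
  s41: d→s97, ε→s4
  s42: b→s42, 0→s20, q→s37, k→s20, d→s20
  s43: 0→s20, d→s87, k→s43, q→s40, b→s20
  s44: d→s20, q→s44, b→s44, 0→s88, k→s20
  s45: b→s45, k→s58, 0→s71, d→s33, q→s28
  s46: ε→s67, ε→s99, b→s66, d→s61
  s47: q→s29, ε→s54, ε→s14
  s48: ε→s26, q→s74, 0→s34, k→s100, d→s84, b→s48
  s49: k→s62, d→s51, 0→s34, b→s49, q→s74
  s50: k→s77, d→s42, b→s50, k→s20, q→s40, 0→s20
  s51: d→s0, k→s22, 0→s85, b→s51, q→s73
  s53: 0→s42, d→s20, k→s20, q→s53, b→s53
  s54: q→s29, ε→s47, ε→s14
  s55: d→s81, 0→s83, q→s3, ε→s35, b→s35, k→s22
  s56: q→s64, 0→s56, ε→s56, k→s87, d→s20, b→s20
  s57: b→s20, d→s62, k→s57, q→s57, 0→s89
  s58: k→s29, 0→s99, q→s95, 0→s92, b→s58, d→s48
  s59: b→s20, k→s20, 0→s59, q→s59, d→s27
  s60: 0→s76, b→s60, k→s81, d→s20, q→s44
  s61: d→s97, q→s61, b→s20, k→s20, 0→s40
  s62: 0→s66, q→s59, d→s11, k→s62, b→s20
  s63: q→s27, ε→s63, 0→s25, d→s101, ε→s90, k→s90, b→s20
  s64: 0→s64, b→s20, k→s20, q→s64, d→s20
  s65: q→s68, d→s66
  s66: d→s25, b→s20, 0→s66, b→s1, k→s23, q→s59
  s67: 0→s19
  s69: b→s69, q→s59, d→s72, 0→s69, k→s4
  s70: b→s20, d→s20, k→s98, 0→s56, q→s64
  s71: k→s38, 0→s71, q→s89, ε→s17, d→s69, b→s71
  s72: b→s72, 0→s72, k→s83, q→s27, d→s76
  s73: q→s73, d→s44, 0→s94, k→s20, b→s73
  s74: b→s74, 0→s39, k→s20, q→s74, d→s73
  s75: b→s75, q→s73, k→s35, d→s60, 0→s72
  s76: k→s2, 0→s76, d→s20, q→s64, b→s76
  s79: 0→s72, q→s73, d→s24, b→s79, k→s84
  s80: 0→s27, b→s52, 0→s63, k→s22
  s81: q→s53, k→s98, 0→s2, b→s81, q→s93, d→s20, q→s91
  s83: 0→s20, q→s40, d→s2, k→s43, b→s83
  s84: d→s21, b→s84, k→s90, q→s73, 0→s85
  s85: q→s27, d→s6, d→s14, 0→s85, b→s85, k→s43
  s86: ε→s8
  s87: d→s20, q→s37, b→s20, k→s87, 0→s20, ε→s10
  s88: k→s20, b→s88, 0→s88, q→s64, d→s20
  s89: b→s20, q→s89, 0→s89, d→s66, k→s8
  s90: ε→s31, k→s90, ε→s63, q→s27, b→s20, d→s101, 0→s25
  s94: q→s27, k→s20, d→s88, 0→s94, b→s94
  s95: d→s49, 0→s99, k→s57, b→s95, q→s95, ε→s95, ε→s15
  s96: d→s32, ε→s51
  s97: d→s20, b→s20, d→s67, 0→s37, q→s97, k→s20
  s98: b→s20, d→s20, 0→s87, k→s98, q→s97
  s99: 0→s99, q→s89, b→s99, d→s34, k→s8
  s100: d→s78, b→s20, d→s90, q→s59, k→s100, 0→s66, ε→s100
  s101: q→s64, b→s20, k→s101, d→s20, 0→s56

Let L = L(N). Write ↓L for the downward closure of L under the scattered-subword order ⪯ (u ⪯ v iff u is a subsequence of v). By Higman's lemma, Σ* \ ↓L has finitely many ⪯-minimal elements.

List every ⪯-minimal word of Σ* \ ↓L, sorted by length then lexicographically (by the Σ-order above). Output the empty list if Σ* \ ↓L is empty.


A = [kkb, dqk, 0k0, 0qb, dddd, qddk00].

|Q|=102, |F|=72, |δ|=434 (35 ε).
min D↑ (67 st, q0=0, F={17}): 0:k→1,d→2,q→3,0→4,b→0 1:k→5,d→6,q→7,0→8,b→1 2:k→6,d→9,q→10,0→11,b→2 3:k→7,d→12,q→3,0→4,b→3 4:k→13,d→11,q→14,0→4,b→4 5:k→5,d→15,q→16,0→14,b→17 6:k→15,d→18,q→10,0→19,b→6 7:k→16,d→20,q→7,0→8,b→7 8:k→21,d→19,q→14,0→8,b→8 9:k→18,d→22,q→23,0→24,b→9 10:k→17,d→23,q→10,0→25,b→10 11:k→26,d→24,q→27,0→11,b→11 12:k→20,d→28,q→10,0→11,b→12 13:k→21,d→26,q→21,0→17,b→13 14:k→21,d→29,q→14,0→14,b→17 15:k→15,d→30,q→27,0→29,b→17 16:k→16,d→31,q→16,0→14,b→17 17:k→17,d→17,q→17,0→17,b→17 18:k→30,d→32,q→23,0→33,b→18 19:k→34,d→33,q→27,0→19,b→19 20:k→31,d→35,q→10,0→19,b→20 21:k→21,d→34,q→21,0→17,b→17 22:k→32,d→17,q→36,0→37,b→22 23:k→17,d→36,q→23,0→38,b→23 24:k→39,d→37,q→40,0→24,b→24 25:k→17,d→38,q→27,0→25,b→25 26:k→34,d→39,q→41,0→17,b→26 27:k→17,d→40,q→27,0→27,b→17 28:k→42,d→43,q→23,0→24,b→28 29:k→34,d→44,q→27,0→29,b→17 30:k→30,d→45,q→40,0→44,b→17 31:k→31,d→46,q→27,0→29,b→17 32:k→45,d→17,q→36,0→47,b→32 33:k→48,d→47,q→40,0→33,b→33 34:k→34,d→48,q→41,0→17,b→17 35:k→49,d→50,q→23,0→33,b→35 36:k→17,d→17,q→36,0→51,b→36 37:k→52,d→17,q→53,0→37,b→37 38:k→17,d→51,q→40,0→38,b→38 39:k→48,d→52,q→54,0→17,b→39 40:k→17,d→53,q→40,0→40,b→17 41:k→17,d→54,q→41,0→17,b→17 42:k→49,d→55,q→56,0→39,b→42 43:k→55,d→17,q→36,0→37,b→43 44:k→48,d→57,q→40,0→44,b→17 45:k→45,d→17,q→53,0→57,b→17 46:k→49,d→58,q→40,0→44,b→17 47:k→59,d→17,q→53,0→47,b→47 48:k→48,d→59,q→54,0→17,b→17 49:k→49,d→60,q→61,0→48,b→17 50:k→60,d→17,q→36,0→47,b→50 51:k→17,d→17,q→53,0→51,b→51 52:k→59,d→17,q→62,0→17,b→52 53:k→17,d→17,q→53,0→53,b→17 54:k→17,d→62,q→54,0→17,b→17 55:k→60,d→17,q→63,0→52,b→55 56:k→17,d→63,q→56,0→64,b→56 57:k→59,d→17,q→53,0→57,b→17 58:k→60,d→17,q→53,0→57,b→17 59:k→59,d→17,q→62,0→17,b→17 60:k→60,d→17,q→65,0→59,b→17 61:k→17,d→65,q→61,0→54,b→17 62:k→17,d→17,q→62,0→17,b→17 63:k→17,d→17,q→63,0→66,b→63 64:k→17,d→66,q→54,0→17,b→64 65:k→17,d→17,q→65,0→62,b→17 66:k→17,d→17,q→62,0→17,b→66 [Hopcroft].
'kkb': run [88, 74, 38, 3] end={s1,s20,s82} — reject; 3/3 single-dels accept.
'dqk': N↓-sim [88, 73, 24, 2] end={s20,s77} — reject; 3/3 single-dels accept.
'0k0': N↓-sim [88, 40, 15, 1] end={s20} ∉↓L; 3/3 del acc.
'0qb': N↓-sim [88, 40, 18, 2] end={s1,s20} rej; 3/3 deletions ∈↓L.
'dddd': run [88, 73, 54, 28, 4] end={s19,s20,s67,s93} ∉↓L; 4/4 deletions ∈↓L.
'qddk00': run [88, 71, 59, 45, 24, 12, 1] end={s20} — reject; 6/6 deletions ∈↓L.
6 minimals (antichain).


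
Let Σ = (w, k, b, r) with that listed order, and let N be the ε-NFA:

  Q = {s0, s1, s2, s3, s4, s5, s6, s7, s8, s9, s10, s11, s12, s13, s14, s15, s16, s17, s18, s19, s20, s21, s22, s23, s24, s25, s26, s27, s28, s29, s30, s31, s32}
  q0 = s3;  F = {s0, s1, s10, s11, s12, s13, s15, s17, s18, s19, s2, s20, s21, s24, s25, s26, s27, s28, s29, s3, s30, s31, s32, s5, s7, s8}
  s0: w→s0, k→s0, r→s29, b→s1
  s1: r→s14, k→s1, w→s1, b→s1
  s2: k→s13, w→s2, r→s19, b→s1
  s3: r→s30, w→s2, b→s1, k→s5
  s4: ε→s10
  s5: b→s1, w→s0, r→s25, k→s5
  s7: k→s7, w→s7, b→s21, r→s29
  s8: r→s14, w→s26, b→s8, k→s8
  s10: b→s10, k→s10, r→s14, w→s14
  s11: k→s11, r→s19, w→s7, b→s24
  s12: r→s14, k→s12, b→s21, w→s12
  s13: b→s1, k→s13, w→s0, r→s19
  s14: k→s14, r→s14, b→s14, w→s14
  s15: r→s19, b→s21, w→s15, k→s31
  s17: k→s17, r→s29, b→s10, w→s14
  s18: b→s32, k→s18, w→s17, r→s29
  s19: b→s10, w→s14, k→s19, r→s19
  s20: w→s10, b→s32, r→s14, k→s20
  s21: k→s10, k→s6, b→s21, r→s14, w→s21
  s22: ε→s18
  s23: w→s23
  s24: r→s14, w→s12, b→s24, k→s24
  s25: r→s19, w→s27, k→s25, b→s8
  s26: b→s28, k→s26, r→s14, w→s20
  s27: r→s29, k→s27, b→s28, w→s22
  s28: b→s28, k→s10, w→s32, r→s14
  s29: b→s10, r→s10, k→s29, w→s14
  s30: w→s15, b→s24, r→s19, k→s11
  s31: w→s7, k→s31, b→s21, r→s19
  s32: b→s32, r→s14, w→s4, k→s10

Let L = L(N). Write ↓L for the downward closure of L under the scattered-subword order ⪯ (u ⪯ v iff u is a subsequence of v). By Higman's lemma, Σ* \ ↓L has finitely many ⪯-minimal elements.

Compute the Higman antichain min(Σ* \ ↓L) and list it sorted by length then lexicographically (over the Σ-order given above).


|Q|=33, |F|=26, |δ|=112 (2 ε).
min D↑ (27 st, q0=0, F={9}): 0:w→1,k→2,b→3,r→4 1:w→1,k→5,b→3,r→6 2:w→7,k→2,b→3,r→8 3:w→3,k→3,b→3,r→9 4:w→10,k→11,b→12,r→6 5:w→7,k→5,b→3,r→6 6:w→9,k→6,b→13,r→6 7:w→7,k→7,b→3,r→14 8:w→15,k→8,b→16,r→6 9:w→9,k→9,b→9,r→9 10:w→10,k→17,b→18,r→6 11:w→19,k→11,b→12,r→6 12:w→20,k→12,b→12,r→9 13:w→9,k→13,b→13,r→9 14:w→9,k→14,b→13,r→13 15:w→21,k→15,b→22,r→14 16:w→23,k→16,b→16,r→9 17:w→19,k→17,b→18,r→6 18:w→18,k→13,b→18,r→9 19:w→19,k→19,b→18,r→14 20:w→20,k→20,b→18,r→9 21:w→24,k→21,b→25,r→14 22:w→25,k→13,b→22,r→9 23:w→26,k→23,b→22,r→9 24:w→9,k→24,b→13,r→14 25:w→13,k→13,b→25,r→9 26:w→13,k→26,b→25,r→9 [Hopcroft].
'br': run [30, 13, 1] end={s14} — reject; 2/2 del acc.
'wrw': |S_i|=[30, 23, 4, 1] end={s14} rej; 3/3 deletions ∈↓L.
'rrw': |S_i|=[30, 24, 4, 1] end={s14} — reject; 3/3 single-dels accept.
'kwrrr': run [30, 26, 18, 3, 2, 1] end={s14} ∉↓L; 5/5 single-dels accept.
'rwbkw': N↓-sim [30, 24, 19, 7, 3, 1] end={s14} — reject; 5/5 deletions ∈↓L.
'krwwww': run [30, 26, 15, 12, 9, 5, 1] end={s14} ∉↓L; 6/6 deletions ∈↓L.
6 obstructions.

Antichain: [br, wrw, rrw, kwrrr, rwbkw, krwwww].


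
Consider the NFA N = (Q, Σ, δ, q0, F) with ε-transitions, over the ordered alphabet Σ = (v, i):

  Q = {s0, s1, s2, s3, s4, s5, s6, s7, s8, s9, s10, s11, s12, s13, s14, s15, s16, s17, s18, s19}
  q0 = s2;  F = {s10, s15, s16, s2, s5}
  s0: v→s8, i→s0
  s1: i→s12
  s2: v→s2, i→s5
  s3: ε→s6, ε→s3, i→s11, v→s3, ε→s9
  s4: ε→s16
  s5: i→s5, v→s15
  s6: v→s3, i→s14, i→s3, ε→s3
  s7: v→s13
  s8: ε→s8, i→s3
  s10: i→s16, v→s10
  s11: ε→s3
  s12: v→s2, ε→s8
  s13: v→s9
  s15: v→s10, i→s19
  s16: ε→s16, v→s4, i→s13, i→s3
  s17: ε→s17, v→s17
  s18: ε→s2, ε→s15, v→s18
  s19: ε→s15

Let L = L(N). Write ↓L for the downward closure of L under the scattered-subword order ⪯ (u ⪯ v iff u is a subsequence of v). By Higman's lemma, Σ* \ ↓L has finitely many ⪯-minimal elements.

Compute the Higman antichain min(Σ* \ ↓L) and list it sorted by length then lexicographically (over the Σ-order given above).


|Q|=20, |F|=5, |δ|=38 (13 ε).
min D↑ (6 st, q0=0, F={5}): 0:v→0,i→1 1:v→2,i→1 2:v→3,i→2 3:v→3,i→4 4:v→4,i→5 5:v→5,i→5 (ε-aug+det+¬).
'ivvii': run [13, 12, 11, 9, 8, 6] end={s11,s13,s14,s3,s6,s9} rej; 5/5 deletions ∈↓L.
1 minimals (antichain).

A = [ivvii].


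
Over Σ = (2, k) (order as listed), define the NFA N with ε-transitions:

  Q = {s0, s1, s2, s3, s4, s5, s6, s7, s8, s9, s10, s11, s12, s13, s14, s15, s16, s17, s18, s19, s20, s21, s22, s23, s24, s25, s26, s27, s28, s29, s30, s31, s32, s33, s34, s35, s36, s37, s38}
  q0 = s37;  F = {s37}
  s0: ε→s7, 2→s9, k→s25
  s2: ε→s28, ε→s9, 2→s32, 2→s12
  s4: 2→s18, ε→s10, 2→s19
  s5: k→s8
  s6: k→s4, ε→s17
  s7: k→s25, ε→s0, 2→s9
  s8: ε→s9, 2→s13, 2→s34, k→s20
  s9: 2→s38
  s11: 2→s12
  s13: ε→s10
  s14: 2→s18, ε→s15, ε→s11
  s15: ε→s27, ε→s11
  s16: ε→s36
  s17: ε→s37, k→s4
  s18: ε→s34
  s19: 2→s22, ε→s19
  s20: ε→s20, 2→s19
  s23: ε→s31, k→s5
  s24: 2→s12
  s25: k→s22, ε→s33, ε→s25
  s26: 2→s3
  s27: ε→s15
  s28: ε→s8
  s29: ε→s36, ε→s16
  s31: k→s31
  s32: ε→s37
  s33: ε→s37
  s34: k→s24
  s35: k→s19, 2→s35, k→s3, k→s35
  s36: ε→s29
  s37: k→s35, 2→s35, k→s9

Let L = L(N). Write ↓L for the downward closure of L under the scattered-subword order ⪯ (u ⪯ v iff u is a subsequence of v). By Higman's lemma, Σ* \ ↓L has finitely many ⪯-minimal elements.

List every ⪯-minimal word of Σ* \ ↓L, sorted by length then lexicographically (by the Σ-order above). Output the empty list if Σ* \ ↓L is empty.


A = [2, k].

|Q|=39, |F|=1, |δ|=59 (27 ε).
min D↑ (2 st, q0=0, F={1}): 0:2→1,k→1 1:2→1,k→1 [Hopcroft].
'2': |S_i|=[7, 5] end={s19,s22,s3,s35,s38} ∉↓L; 1/1 deletions ∈↓L.
'k': |S_i|=[7, 6] end={s19,s22,s3,s35,s38,s9} ∉↓L; 1/1 deletions ∈↓L.
2 words, ⪯-incomp.


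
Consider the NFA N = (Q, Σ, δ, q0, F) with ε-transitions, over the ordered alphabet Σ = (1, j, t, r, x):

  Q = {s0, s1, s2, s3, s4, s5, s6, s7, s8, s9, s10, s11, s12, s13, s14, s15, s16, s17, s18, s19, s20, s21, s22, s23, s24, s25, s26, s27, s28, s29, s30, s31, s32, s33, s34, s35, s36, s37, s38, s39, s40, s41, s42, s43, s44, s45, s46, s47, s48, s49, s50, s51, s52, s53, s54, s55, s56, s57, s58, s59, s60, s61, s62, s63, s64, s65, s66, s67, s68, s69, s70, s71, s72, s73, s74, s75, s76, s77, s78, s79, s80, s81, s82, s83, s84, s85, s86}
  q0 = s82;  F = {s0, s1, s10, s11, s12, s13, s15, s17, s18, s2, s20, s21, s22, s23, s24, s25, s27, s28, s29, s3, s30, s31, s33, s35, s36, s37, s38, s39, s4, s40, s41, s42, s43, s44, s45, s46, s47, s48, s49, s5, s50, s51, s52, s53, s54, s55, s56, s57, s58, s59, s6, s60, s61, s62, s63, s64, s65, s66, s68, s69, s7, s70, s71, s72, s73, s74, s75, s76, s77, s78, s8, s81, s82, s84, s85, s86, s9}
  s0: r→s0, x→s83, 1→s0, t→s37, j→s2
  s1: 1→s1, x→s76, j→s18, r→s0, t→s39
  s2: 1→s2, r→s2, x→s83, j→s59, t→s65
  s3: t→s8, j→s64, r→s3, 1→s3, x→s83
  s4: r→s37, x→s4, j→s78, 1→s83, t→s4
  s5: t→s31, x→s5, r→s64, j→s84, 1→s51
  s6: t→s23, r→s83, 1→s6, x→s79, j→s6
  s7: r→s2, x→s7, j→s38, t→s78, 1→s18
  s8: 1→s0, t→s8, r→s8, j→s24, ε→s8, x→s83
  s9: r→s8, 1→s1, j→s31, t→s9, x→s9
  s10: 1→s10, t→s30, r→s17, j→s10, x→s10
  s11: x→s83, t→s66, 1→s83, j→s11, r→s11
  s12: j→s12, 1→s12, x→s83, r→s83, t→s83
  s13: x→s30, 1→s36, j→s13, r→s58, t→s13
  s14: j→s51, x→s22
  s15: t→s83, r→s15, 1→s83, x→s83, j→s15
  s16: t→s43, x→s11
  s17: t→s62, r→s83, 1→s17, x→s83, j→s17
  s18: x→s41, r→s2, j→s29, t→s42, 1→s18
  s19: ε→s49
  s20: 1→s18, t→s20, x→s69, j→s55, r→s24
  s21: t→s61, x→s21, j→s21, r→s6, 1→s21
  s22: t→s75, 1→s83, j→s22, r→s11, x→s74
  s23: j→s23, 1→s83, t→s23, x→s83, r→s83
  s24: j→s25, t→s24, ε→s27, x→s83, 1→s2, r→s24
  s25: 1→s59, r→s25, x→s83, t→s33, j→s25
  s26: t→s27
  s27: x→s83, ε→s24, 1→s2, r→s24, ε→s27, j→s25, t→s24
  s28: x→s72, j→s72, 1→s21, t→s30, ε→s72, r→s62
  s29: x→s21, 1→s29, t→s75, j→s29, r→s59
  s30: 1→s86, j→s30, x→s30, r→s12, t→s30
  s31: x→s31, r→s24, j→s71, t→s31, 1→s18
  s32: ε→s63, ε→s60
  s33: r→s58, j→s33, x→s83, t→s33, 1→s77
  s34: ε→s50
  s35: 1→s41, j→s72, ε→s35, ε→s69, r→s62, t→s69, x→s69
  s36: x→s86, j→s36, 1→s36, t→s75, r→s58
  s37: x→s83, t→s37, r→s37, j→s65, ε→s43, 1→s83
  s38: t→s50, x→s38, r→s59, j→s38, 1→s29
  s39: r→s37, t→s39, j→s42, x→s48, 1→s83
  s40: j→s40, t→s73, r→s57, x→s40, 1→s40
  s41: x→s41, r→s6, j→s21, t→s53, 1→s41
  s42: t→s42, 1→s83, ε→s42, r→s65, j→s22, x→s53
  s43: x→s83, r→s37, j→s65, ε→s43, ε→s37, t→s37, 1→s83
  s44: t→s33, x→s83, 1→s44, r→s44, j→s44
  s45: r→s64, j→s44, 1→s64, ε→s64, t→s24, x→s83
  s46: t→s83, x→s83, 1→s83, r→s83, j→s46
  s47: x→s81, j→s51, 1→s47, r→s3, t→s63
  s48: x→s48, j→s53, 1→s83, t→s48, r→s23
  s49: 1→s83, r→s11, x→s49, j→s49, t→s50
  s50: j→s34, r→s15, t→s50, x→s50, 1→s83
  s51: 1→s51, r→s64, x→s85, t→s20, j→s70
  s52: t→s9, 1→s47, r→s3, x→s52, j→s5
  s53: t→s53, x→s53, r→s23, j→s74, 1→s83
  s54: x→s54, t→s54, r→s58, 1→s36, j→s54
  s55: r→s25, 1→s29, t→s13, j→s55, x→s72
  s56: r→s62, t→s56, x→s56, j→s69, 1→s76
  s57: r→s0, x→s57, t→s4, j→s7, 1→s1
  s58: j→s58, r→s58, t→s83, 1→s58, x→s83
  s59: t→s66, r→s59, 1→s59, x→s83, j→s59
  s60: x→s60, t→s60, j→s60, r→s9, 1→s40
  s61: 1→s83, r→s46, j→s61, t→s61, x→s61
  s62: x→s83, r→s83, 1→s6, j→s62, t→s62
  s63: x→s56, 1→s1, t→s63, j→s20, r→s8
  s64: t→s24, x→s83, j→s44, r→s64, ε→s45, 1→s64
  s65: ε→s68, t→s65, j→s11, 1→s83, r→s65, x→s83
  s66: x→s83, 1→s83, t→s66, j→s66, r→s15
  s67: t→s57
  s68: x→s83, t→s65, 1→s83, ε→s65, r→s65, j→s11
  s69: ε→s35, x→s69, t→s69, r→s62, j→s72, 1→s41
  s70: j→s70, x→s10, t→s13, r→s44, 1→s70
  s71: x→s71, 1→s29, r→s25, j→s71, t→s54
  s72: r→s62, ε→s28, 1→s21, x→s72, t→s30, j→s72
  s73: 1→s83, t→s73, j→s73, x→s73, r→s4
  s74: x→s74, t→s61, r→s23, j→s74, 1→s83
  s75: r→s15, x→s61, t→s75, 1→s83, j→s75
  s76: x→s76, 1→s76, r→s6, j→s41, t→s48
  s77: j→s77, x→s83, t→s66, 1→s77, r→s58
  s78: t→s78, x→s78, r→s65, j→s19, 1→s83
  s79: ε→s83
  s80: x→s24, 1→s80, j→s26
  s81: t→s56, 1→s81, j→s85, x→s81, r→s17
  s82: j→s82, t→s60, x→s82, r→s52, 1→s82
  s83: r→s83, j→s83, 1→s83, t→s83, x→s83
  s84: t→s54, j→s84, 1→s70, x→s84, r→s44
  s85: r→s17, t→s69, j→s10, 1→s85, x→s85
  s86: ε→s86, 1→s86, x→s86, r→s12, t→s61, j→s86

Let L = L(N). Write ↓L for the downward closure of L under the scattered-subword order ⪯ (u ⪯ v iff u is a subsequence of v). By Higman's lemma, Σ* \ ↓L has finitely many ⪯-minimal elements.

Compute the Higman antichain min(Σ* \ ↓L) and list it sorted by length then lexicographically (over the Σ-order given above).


min(Σ*\↓L) = [rrx, t1t1, r1xrr, rjjtrt].

|Q|=87, |F|=77, |δ|=422 (23 ε).
min D↑ (72 st, q0=0, F={18}): 0:1→0,j→0,t→1,r→2,x→0 1:1→3,j→1,t→1,r→4,x→1 2:1→5,j→6,t→4,r→7,x→2 3:1→3,j→3,t→8,r→9,x→3 4:1→10,j→11,t→4,r→12,x→4 5:1→5,j→13,t→14,r→7,x→15 6:1→13,j→16,t→11,r→17,x→6 7:1→7,j→17,t→12,r→7,x→18 8:1→18,j→8,t→8,r→19,x→8 9:1→10,j→20,t→19,r→21,x→9 10:1→10,j→22,t→23,r→21,x→24 11:1→22,j→25,t→11,r→26,x→11 12:1→21,j→26,t→12,r→12,x→18 13:1→13,j→27,t→28,r→17,x→29 14:1→10,j→28,t→14,r→12,x→30 15:1→15,j→29,t→30,r→31,x→15 16:1→27,j→16,t→32,r→33,x→16 17:1→17,j→33,t→26,r→17,x→18 18:1→18,j→18,t→18,r→18,x→18 19:1→18,j→34,t→19,r→35,x→19 20:1→22,j→36,t→34,r→37,x→20 21:1→21,j→37,t→35,r→21,x→18 22:1→22,j→38,t→39,r→37,x→40 23:1→18,j→39,t→23,r→35,x→41 24:1→24,j→40,t→41,r→42,x→24 25:1→38,j→25,t→32,r→43,x→25 26:1→37,j→43,t→26,r→26,x→18 27:1→27,j→27,t→44,r→33,x→45 28:1→22,j→46,t→28,r→26,x→47 29:1→29,j→45,t→47,r→31,x→29 30:1→24,j→47,t→30,r→48,x→30 31:1→31,j→31,t→48,r→18,x→18 32:1→49,j→32,t→32,r→50,x→32 33:1→33,j→33,t→51,r→33,x→18 34:1→18,j→52,t→34,r→53,x→34 35:1→18,j→53,t→35,r→35,x→18 36:1→38,j→36,t→54,r→55,x→36 37:1→37,j→55,t→53,r→37,x→18 38:1→38,j→38,t→56,r→55,x→57 39:1→18,j→58,t→39,r→53,x→59 40:1→40,j→57,t→59,r→42,x→40 41:1→18,j→59,t→41,r→60,x→41 42:1→42,j→42,t→60,r→18,x→18 43:1→55,j→43,t→51,r→43,x→18 44:1→49,j→44,t→44,r→50,x→61 45:1→45,j→45,t→61,r→31,x→45 46:1→38,j→46,t→44,r→43,x→62 47:1→40,j→62,t→47,r→48,x→47 48:1→42,j→48,t→48,r→18,x→18 49:1→49,j→49,t→56,r→50,x→63 50:1→50,j→50,t→18,r→50,x→18 51:1→64,j→51,t→51,r→50,x→18 52:1→18,j→52,t→54,r→65,x→52 53:1→18,j→65,t→53,r→53,x→18 54:1→18,j→54,t→54,r→66,x→54 55:1→55,j→55,t→67,r→55,x→18 56:1→18,j→56,t→56,r→66,x→68 57:1→57,j→57,t→68,r→42,x→57 58:1→18,j→58,t→56,r→65,x→69 59:1→18,j→69,t→59,r→60,x→59 60:1→18,j→60,t→60,r→18,x→18 61:1→63,j→61,t→61,r→70,x→61 62:1→57,j→62,t→61,r→48,x→62 63:1→63,j→63,t→68,r→70,x→63 64:1→64,j→64,t→67,r→50,x→18 65:1→18,j→65,t→67,r→65,x→18 66:1→18,j→66,t→18,r→66,x→18 67:1→18,j→67,t→67,r→66,x→18 68:1→18,j→68,t→68,r→71,x→68 69:1→18,j→69,t→68,r→60,x→69 70:1→70,j→70,t→18,r→18,x→18 71:1→18,j→71,t→18,r→18,x→18.
'rrx': N↓-sim [81, 77, 29, 2] end={s79,s83} ∉↓L; 3/3 deletions ∈↓L.
't1t1': |S_i|=[81, 66, 45, 25, 1] end={s83} rej; 4/4 single-dels accept.
'r1xrr': run [81, 77, 61, 25, 8, 1] end={s83} rej; 5/5 single-dels accept.
'rjjtrt': run [81, 77, 60, 40, 21, 5, 1] end={s83} ∉↓L; 6/6 deletions ∈↓L.
4 words, ⪯-incomp.


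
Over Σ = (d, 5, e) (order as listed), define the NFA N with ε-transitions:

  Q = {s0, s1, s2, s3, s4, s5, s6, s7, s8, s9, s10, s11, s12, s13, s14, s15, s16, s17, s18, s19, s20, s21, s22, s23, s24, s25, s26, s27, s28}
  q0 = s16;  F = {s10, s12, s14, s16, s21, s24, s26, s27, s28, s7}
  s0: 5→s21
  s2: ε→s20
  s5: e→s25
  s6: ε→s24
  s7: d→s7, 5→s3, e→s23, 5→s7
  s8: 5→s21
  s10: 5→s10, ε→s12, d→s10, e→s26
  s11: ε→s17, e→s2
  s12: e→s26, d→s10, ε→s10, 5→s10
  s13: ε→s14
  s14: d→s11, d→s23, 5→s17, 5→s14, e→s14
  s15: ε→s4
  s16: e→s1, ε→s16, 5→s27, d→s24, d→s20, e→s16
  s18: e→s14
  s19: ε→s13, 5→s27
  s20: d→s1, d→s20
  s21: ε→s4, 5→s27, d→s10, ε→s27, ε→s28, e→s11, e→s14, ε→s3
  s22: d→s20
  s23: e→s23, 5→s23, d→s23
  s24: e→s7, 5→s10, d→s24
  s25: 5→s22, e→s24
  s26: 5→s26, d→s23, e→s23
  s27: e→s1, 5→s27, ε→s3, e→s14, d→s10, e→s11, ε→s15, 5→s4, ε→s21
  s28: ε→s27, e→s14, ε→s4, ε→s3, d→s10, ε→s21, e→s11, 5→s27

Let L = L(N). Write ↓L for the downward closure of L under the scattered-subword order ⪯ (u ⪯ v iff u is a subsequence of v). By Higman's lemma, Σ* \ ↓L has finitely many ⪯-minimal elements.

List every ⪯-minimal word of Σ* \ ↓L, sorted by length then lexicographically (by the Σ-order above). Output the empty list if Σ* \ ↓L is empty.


min(Σ*\↓L) = [dee, 5ed].

|Q|=29, |F|=10, |δ|=74 (20 ε).
min D↑ (8 st, q0=0, F={7}): 0:d→1,5→2,e→0 1:d→1,5→3,e→4 2:d→3,5→2,e→5 3:d→3,5→3,e→6 4:d→4,5→4,e→7 5:d→7,5→5,e→5 6:d→7,5→6,e→7 7:d→7,5→7,e→7.
'dee': N↓-sim [19, 12, 7, 1] end={s23} — reject; 3/3 single-dels accept.
'5ed': N↓-sim [19, 17, 8, 6] end={s1,s11,s17,s2,s20,s23} rej; 3/3 single-dels accept.
2 obstructions.


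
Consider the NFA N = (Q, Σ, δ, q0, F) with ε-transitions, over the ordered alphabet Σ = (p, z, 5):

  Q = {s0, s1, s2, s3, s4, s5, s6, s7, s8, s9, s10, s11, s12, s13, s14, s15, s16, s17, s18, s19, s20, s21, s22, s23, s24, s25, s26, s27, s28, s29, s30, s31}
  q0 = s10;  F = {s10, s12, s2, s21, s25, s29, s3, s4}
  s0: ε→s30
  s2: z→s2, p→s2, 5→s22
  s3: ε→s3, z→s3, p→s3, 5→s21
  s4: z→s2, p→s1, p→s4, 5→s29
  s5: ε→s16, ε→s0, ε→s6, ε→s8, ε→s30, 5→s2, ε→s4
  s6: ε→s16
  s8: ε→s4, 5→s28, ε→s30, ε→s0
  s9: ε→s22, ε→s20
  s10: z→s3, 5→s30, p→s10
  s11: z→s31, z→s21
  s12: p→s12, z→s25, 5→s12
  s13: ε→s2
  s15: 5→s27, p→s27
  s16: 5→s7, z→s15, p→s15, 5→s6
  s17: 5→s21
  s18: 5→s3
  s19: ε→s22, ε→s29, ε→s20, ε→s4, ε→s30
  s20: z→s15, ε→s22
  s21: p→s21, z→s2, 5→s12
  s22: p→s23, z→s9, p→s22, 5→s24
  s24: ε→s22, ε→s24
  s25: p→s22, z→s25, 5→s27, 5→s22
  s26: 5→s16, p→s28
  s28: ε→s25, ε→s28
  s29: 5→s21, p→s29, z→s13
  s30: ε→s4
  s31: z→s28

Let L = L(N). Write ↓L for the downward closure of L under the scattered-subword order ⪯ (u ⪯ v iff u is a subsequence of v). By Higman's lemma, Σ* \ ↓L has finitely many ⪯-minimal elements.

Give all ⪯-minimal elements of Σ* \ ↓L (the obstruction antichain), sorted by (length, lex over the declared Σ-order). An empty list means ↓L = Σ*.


A = [5z5, z55zp, 5555zp].

|Q|=32, |F|=8, |δ|=72 (26 ε).
min D↑ (9 st, q0=0, F={7}): 0:p→0,z→1,5→2 1:p→1,z→1,5→3 2:p→2,z→4,5→5 3:p→3,z→4,5→6 4:p→4,z→4,5→7 5:p→5,z→4,5→3 6:p→6,z→8,5→6 7:p→7,z→7,5→7 8:p→7,z→8,5→7 (ε-aug+det+¬).
'5z5': N↓-sim [18, 16, 10, 7] end={s15,s20,s22,s23,s24,s27,s9} — reject; 3/3 del acc.
'z55zp': |S_i|=[18, 13, 11, 9, 8, 7] end={s15,s20,s22,s23,s24,s27,s9} rej; 5/5 deletions ∈↓L.
'5555zp': |S_i|=[18, 16, 13, 11, 9, 8, 7] end={s15,s20,s22,s23,s24,s27,s9} rej; 6/6 del acc.
3 obstructions.


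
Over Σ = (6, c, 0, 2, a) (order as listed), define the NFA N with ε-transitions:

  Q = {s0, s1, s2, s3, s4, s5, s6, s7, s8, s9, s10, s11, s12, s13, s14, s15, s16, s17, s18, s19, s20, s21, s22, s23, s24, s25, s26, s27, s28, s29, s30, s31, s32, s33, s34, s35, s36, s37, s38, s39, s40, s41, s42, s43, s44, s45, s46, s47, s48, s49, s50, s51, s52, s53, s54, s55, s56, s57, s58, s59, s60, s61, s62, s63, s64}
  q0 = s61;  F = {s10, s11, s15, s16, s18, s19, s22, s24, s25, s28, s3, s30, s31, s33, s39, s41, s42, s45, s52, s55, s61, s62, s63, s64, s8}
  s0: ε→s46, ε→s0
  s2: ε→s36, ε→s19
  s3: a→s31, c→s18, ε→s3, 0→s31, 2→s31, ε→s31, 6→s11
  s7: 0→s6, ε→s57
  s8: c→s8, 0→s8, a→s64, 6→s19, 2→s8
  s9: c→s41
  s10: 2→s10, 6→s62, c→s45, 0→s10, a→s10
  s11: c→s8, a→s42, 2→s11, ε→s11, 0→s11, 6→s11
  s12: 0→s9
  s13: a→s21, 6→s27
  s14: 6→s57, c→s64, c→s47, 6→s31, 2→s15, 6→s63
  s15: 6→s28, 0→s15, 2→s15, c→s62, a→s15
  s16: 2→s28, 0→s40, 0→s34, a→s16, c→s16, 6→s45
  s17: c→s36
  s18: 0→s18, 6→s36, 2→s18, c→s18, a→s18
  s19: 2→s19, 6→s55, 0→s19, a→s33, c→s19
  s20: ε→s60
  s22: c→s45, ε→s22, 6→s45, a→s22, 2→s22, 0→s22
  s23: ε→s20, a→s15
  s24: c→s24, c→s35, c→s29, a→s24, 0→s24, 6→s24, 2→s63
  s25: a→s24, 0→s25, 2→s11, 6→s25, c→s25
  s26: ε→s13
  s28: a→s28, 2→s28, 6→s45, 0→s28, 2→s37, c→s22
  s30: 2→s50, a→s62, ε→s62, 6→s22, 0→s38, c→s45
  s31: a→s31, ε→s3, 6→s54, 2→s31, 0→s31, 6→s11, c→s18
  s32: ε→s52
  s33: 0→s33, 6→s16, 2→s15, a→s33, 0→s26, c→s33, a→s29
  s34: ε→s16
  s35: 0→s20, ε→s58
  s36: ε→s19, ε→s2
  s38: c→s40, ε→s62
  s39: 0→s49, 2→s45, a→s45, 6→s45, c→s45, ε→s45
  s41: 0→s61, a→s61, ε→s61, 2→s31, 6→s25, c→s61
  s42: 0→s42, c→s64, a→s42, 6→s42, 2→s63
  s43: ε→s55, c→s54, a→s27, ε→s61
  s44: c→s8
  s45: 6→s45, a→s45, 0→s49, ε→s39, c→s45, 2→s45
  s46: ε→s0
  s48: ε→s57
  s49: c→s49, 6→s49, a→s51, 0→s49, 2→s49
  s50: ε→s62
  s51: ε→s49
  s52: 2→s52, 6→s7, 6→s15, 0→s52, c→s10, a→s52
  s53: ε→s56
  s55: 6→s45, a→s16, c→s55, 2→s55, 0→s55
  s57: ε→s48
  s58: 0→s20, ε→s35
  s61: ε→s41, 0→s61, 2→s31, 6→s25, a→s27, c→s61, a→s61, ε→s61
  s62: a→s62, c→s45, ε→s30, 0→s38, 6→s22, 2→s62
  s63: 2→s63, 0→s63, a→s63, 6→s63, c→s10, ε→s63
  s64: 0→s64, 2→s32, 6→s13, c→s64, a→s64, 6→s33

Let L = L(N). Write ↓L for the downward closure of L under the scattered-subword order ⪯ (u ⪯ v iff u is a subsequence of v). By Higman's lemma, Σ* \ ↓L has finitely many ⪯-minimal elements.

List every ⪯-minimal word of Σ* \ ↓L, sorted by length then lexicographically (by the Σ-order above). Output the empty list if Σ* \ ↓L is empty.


|Q|=65, |F|=25, |δ|=195 (36 ε).
min D↑ (22 st, q0=0, F={20}): 0:6→1,c→0,0→0,2→2,a→0 1:6→1,c→1,0→1,2→3,a→4 2:6→3,c→5,0→2,2→2,a→2 3:6→3,c→6,0→3,2→3,a→7 4:6→4,c→4,0→4,2→8,a→4 5:6→9,c→5,0→5,2→5,a→5 6:6→9,c→6,0→6,2→6,a→10 7:6→7,c→10,0→7,2→8,a→7 8:6→8,c→11,0→8,2→8,a→8 9:6→12,c→9,0→9,2→9,a→13 10:6→13,c→10,0→10,2→14,a→10 11:6→15,c→16,0→11,2→11,a→11 12:6→16,c→12,0→12,2→12,a→17 13:6→17,c→13,0→13,2→18,a→13 14:6→18,c→11,0→14,2→14,a→14 15:6→19,c→16,0→15,2→15,a→15 16:6→16,c→16,0→20,2→16,a→16 17:6→16,c→17,0→17,2→21,a→17 18:6→21,c→15,0→18,2→18,a→18 19:6→16,c→16,0→19,2→19,a→19 20:6→20,c→20,0→20,2→20,a→20 21:6→16,c→19,0→21,2→21,a→21.
'6a2cc0': run [49, 44, 36, 21, 11, 5, 2] end={s49,s51} — reject; 6/6 del acc.
'2c6660': run [49, 41, 35, 29, 12, 4, 2] end={s49,s51} rej; 6/6 del acc.
2 words, ⪯-incomp.

min(Σ*\↓L) = [6a2cc0, 2c6660].


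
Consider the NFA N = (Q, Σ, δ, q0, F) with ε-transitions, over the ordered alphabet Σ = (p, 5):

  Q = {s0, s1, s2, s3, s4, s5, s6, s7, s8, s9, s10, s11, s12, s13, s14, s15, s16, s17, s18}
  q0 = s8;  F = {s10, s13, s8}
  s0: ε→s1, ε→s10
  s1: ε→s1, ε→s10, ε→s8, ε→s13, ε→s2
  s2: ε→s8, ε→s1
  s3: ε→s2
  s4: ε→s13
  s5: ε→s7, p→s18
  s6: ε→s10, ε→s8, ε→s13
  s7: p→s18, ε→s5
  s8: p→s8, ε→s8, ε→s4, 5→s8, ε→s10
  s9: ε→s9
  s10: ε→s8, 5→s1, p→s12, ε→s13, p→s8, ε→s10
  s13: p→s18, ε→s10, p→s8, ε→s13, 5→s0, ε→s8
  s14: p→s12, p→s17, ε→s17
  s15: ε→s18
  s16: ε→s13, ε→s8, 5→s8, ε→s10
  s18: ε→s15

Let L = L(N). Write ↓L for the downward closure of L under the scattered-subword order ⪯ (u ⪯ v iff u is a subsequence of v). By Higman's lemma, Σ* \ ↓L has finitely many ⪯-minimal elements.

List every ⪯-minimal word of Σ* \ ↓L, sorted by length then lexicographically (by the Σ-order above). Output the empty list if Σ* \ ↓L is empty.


min(Σ*\↓L) = [].

|Q|=19, |F|=3, |δ|=45 (32 ε).
min D↑ (1 st, q0=0, F={}): 0:p→0,5→0 (ε-aug+det+¬).
L(D↑) = ∅; no obstructions.


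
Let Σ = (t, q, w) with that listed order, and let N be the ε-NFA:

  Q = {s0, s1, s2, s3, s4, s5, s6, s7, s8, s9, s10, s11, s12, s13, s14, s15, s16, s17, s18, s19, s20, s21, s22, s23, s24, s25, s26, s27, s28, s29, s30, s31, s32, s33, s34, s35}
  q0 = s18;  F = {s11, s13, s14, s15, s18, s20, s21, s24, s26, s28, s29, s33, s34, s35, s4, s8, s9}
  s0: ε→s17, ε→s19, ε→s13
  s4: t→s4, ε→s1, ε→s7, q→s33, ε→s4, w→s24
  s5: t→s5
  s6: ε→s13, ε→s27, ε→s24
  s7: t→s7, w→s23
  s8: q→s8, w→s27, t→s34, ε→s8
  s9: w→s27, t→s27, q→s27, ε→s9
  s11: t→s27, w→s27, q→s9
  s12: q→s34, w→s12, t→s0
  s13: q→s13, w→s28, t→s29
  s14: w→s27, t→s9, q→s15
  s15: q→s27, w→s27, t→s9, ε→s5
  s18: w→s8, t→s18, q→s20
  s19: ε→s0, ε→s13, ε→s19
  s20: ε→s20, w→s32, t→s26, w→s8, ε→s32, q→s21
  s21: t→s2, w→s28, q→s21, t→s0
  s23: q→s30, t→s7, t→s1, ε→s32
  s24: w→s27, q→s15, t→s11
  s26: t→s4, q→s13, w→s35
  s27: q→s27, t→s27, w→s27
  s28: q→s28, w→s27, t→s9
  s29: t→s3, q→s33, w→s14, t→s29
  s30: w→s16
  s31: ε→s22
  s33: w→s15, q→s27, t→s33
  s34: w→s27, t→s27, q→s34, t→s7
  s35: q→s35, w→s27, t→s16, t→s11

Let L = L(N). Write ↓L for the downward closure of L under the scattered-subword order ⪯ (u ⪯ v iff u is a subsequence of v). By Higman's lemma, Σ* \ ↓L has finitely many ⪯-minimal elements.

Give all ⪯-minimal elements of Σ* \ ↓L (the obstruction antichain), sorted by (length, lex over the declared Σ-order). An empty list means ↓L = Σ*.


|Q|=36, |F|=17, |δ|=88 (19 ε).
min D↑ (18 st, q0=0, F={6}): 0:t→0,q→1,w→2 1:t→3,q→4,w→2 2:t→5,q→2,w→6 3:t→7,q→8,w→9 4:t→8,q→4,w→10 5:t→6,q→5,w→6 6:t→6,q→6,w→6 7:t→7,q→11,w→12 8:t→13,q→8,w→10 9:t→14,q→9,w→6 10:t→15,q→10,w→6 11:t→11,q→6,w→16 12:t→14,q→16,w→6 13:t→13,q→11,w→17 14:t→6,q→15,w→6 15:t→6,q→6,w→6 16:t→15,q→6,w→6 17:t→15,q→16,w→6 (ε-aug+det+¬).
'ww': run [30, 17, 7] end={s1,s16,s23,s27,s30,s32,s7} rej; 2/2 deletions ∈↓L.
'wtt': |S_i|=[30, 17, 11, 8] end={s1,s16,s23,s27,s30,s32,s5,s7} rej; 3/3 single-dels accept.
'qttqq': run [30, 29, 26, 17, 7, 1] end={s27} — reject; 5/5 deletions ∈↓L.
'qqwtq': run [30, 29, 25, 12, 9, 3] end={s16,s27,s30} ∉↓L; 5/5 del acc.
4 minimals (antichain).

min(Σ*\↓L) = [ww, wtt, qttqq, qqwtq].
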